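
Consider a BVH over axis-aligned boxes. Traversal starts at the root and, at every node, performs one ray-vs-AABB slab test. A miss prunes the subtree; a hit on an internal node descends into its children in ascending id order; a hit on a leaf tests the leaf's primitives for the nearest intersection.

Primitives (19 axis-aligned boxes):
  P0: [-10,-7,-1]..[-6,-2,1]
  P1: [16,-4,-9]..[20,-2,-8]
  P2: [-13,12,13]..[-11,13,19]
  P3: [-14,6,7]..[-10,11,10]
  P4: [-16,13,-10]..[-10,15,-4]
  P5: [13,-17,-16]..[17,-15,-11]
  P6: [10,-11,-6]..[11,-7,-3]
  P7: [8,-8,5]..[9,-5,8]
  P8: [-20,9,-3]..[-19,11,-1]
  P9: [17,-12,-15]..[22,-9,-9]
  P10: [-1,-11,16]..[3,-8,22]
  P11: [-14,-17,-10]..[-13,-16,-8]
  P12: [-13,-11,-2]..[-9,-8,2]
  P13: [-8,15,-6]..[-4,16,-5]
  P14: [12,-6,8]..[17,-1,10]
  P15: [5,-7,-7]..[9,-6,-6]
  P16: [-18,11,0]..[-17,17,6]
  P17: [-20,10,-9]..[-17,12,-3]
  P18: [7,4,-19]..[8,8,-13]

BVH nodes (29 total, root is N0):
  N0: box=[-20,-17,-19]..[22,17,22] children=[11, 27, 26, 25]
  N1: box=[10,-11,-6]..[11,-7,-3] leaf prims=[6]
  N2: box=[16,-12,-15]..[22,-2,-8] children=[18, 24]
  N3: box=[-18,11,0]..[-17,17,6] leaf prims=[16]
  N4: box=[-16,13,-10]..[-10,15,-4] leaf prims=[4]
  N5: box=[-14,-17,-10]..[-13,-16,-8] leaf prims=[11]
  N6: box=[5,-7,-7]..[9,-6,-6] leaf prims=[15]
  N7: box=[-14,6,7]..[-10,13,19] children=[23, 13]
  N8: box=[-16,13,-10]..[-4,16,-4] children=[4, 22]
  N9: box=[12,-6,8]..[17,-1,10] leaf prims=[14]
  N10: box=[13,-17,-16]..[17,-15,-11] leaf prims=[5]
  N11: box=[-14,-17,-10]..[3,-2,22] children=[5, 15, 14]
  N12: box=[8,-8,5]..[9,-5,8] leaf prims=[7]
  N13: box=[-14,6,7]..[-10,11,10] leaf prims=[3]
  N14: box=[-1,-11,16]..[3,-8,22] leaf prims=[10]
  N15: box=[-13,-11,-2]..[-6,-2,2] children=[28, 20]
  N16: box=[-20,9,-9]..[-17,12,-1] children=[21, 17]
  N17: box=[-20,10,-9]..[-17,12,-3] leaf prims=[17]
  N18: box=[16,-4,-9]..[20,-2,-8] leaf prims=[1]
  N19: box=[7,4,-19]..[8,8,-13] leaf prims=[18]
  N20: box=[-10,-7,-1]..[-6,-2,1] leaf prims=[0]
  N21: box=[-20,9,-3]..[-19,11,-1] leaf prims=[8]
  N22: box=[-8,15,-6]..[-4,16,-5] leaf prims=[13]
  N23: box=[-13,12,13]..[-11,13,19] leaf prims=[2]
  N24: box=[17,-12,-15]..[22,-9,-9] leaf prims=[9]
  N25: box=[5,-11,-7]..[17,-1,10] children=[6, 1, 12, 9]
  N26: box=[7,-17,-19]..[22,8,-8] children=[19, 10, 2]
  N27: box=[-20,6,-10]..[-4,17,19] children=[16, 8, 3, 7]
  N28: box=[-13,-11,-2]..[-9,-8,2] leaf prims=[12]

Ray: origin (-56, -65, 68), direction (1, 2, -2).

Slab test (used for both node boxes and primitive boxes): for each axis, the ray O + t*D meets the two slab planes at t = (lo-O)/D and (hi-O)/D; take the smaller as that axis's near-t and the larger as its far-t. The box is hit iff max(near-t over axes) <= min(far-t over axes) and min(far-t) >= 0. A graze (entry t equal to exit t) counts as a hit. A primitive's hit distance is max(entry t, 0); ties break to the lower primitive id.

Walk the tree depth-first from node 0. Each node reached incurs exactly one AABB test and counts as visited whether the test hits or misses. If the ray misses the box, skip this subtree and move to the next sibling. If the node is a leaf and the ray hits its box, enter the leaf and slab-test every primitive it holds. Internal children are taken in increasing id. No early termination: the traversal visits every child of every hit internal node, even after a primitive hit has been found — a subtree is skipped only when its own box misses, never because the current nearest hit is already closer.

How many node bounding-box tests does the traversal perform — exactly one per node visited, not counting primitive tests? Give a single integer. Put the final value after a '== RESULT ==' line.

Traverse from the root:
N0 x:[36,78] y:[24,41] z:[23,87/2] -> hit [36,41], descend [11, 25, 26, 27]
  N11 x:[42,59] y:[24,63/2] z:[23,39] -> miss, prune
  N25 x:[61,73] y:[27,32] z:[29,75/2] -> miss, prune
  N26 x:[63,78] y:[24,73/2] z:[38,87/2] -> miss, prune
  N27 x:[36,52] y:[71/2,41] z:[49/2,39] -> hit [36,39], descend [3, 7, 8, 16]
    N3 x:[38,39] y:[38,41] z:[31,34] -> miss, prune
    N7 x:[42,46] y:[71/2,39] z:[49/2,61/2] -> miss, prune
    N8 x:[40,52] y:[39,81/2] z:[36,39] -> miss, prune
    N16 x:[36,39] y:[37,77/2] z:[69/2,77/2] -> hit [37,77/2], descend [17, 21]
      N17 x:[36,39] y:[75/2,77/2] z:[71/2,77/2] -> hit [75/2,77/2] leaf, test {P17@t=75/2}
      N21 x:[36,37] y:[37,38] z:[69/2,71/2] -> miss, prune

order=[0, 11, 25, 26, 27, 3, 7, 8, 16, 17, 21]  |boxes|=11  |leaves|=1  hit=P17

== RESULT ==
11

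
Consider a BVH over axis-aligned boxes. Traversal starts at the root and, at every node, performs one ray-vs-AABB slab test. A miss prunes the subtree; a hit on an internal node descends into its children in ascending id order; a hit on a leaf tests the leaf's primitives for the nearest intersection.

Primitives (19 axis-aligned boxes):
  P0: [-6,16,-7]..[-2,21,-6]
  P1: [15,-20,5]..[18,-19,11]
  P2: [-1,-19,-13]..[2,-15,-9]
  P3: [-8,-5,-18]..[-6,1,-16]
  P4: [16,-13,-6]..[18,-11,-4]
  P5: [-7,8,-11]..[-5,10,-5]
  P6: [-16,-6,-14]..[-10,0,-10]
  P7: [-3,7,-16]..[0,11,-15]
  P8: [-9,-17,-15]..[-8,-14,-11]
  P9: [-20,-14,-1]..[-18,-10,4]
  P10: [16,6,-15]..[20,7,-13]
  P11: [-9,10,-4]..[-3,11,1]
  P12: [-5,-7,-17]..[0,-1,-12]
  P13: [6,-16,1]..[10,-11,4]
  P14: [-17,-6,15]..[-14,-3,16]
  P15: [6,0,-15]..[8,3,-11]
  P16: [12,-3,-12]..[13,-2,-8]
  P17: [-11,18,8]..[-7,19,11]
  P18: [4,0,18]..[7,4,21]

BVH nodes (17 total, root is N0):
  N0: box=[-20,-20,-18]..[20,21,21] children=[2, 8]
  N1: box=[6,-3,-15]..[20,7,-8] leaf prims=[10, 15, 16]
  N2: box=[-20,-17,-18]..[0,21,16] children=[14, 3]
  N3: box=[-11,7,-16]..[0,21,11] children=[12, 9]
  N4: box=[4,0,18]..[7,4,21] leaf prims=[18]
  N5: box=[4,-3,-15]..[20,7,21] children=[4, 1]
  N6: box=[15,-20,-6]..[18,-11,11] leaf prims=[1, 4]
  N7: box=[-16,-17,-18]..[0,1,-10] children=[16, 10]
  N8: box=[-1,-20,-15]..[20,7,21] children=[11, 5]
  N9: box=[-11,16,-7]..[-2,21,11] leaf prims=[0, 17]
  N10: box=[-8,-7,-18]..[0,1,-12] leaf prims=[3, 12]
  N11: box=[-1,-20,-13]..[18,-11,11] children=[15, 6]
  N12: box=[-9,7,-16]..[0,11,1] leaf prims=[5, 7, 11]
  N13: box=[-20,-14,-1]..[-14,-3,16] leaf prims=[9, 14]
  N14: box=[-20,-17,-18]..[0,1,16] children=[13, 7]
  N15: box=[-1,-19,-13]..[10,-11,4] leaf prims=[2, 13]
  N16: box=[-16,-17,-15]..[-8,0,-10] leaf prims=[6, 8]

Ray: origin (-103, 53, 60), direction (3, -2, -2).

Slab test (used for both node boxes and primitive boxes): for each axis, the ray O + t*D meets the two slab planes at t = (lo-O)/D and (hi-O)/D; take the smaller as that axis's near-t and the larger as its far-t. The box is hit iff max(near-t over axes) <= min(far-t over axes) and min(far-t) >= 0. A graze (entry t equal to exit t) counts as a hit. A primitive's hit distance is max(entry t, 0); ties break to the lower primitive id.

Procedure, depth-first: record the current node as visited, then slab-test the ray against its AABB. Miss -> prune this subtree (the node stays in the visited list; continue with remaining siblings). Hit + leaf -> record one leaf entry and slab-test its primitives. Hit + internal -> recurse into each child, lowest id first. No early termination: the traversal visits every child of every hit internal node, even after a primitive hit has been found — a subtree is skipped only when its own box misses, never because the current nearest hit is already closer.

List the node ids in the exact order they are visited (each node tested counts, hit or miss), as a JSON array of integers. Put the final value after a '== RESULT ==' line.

Walk:
N0 x:[83/3,41] y:[16,73/2] z:[39/2,39] -> hit [83/3,73/2], descend [2, 8]
  N2 x:[83/3,103/3] y:[16,35] z:[22,39] -> hit [83/3,103/3], descend [3, 14]
    N3 x:[92/3,103/3] y:[16,23] z:[49/2,38] -> miss, prune
    N14 x:[83/3,103/3] y:[26,35] z:[22,39] -> hit [83/3,103/3], descend [7, 13]
      N7 x:[29,103/3] y:[26,35] z:[35,39] -> miss, prune
      N13 x:[83/3,89/3] y:[28,67/2] z:[22,61/2] -> hit [28,89/3] leaf, test {P9(miss), P14(miss)}
  N8 x:[34,41] y:[23,73/2] z:[39/2,75/2] -> hit [34,73/2], descend [5, 11]
    N5 x:[107/3,41] y:[23,28] z:[39/2,75/2] -> miss, prune
    N11 x:[34,121/3] y:[32,73/2] z:[49/2,73/2] -> hit [34,73/2], descend [6, 15]
      N6 x:[118/3,121/3] y:[32,73/2] z:[49/2,33] -> miss, prune
      N15 x:[34,113/3] y:[32,36] z:[28,73/2] -> hit [34,36] leaf, test {P2@t=69/2, P13(miss)}

Summary -> nodes [0, 2, 3, 14, 7, 13, 8, 5, 11, 6, 15]; box-tests=11; leaf-entries=2; first=P2

== RESULT ==
[0, 2, 3, 14, 7, 13, 8, 5, 11, 6, 15]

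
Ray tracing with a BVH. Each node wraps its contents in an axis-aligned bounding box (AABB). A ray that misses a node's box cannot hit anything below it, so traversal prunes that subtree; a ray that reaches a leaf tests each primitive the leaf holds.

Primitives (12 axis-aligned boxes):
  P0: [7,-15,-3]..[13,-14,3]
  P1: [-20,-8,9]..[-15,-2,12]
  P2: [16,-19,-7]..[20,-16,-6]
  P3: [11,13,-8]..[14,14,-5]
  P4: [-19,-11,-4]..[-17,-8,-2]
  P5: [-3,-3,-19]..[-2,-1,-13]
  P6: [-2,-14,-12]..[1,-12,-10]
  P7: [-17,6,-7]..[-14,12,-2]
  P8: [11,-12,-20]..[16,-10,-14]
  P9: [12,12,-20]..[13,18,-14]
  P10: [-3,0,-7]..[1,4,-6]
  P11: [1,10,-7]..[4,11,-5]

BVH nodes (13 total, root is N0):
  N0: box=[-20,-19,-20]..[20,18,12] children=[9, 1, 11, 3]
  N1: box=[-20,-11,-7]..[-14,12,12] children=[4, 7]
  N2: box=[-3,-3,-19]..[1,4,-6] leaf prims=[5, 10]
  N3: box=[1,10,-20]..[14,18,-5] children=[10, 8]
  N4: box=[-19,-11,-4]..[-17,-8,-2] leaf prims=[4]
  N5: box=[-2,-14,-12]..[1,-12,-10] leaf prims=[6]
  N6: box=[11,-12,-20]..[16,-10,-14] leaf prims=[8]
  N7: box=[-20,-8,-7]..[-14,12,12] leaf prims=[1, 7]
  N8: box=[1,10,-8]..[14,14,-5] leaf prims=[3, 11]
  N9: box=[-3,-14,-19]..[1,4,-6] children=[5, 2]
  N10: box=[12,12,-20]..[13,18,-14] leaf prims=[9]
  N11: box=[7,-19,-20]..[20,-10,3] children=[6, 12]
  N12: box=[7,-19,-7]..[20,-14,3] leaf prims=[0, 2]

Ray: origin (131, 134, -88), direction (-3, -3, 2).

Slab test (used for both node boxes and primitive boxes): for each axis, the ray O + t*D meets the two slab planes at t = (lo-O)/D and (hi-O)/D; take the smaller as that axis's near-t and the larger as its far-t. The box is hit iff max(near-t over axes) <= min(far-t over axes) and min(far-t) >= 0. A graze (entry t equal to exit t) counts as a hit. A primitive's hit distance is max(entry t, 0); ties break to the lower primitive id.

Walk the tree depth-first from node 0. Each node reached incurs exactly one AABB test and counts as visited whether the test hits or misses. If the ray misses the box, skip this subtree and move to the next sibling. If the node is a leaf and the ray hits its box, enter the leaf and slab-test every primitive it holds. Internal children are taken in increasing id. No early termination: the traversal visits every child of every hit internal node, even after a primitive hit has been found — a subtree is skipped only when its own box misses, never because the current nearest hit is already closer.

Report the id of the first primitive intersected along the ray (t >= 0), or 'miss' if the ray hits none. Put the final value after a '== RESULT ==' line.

Trace the traversal:
N0 x:[37,151/3] y:[116/3,51] z:[34,50] -> hit [116/3,50], descend [1, 3, 9, 11]
  N1 x:[145/3,151/3] y:[122/3,145/3] z:[81/2,50] -> hit [145/3,145/3], descend [4, 7]
    N4 x:[148/3,50] y:[142/3,145/3] z:[42,43] -> miss, prune
    N7 x:[145/3,151/3] y:[122/3,142/3] z:[81/2,50] -> miss, prune
  N3 x:[39,130/3] y:[116/3,124/3] z:[34,83/2] -> hit [39,124/3], descend [8, 10]
    N8 x:[39,130/3] y:[40,124/3] z:[40,83/2] -> hit [40,124/3] leaf, test {P3@t=40, P11(miss)}
    N10 x:[118/3,119/3] y:[116/3,122/3] z:[34,37] -> miss, prune
  N9 x:[130/3,134/3] y:[130/3,148/3] z:[69/2,41] -> miss, prune
  N11 x:[37,124/3] y:[48,51] z:[34,91/2] -> miss, prune

order=[0, 1, 4, 7, 3, 8, 10, 9, 11]  |boxes|=9  |leaves|=1  hit=P3

== RESULT ==
3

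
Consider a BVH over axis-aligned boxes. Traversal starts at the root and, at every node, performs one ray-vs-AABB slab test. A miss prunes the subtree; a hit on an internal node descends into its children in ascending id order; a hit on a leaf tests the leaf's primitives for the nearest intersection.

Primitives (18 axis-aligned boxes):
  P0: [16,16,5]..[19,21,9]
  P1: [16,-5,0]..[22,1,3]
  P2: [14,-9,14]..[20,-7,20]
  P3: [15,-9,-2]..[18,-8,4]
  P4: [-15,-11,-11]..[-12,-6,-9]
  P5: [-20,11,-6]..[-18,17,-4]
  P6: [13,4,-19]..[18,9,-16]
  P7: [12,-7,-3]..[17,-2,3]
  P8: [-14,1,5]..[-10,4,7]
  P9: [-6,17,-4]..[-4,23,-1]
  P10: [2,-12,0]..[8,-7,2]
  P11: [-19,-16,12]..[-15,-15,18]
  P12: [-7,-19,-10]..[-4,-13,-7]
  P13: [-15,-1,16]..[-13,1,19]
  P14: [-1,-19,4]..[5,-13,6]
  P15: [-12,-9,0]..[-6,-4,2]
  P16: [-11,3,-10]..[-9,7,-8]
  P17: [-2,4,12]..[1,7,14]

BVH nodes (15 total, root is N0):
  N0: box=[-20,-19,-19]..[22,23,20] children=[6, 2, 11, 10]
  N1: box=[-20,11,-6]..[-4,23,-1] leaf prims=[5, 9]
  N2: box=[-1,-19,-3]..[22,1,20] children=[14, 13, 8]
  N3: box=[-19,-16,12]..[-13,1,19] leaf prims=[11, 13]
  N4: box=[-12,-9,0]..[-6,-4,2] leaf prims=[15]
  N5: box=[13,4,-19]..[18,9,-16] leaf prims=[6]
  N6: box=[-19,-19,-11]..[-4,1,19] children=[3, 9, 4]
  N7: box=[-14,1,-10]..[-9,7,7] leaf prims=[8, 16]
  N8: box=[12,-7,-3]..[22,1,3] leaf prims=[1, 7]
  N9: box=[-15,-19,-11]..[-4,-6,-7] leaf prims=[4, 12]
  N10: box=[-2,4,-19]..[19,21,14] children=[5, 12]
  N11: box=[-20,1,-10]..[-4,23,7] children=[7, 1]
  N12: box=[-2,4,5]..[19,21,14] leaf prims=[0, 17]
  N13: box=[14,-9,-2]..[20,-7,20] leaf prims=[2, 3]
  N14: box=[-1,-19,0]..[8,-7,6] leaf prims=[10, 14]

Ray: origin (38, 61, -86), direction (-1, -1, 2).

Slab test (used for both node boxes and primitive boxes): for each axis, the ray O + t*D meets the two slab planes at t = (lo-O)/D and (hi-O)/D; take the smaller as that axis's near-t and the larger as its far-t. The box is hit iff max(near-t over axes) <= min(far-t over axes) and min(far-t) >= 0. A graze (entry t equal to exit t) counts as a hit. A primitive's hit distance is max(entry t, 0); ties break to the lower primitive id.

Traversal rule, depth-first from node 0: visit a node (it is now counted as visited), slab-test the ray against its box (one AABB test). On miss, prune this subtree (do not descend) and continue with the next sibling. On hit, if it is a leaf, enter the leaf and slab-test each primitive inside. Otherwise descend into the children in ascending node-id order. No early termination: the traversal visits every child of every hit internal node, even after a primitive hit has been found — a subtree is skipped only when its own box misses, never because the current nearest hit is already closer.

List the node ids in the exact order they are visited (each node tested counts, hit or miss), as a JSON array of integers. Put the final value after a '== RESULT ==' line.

Walk:
N0 x:[16,58] y:[38,80] z:[67/2,53] -> hit [38,53], descend [2, 6, 10, 11]
  N2 x:[16,39] y:[60,80] z:[83/2,53] -> miss, prune
  N6 x:[42,57] y:[60,80] z:[75/2,105/2] -> miss, prune
  N10 x:[19,40] y:[40,57] z:[67/2,50] -> hit [40,40], descend [5, 12]
    N5 x:[20,25] y:[52,57] z:[67/2,35] -> miss, prune
    N12 x:[19,40] y:[40,57] z:[91/2,50] -> miss, prune
  N11 x:[42,58] y:[38,60] z:[38,93/2] -> hit [42,93/2], descend [1, 7]
    N1 x:[42,58] y:[38,50] z:[40,85/2] -> hit [42,85/2] leaf, test {P5(miss), P9@t=42}
    N7 x:[47,52] y:[54,60] z:[38,93/2] -> miss, prune

order=[0, 2, 6, 10, 5, 12, 11, 1, 7]  |boxes|=9  |leaves|=1  hit=P9

== RESULT ==
[0, 2, 6, 10, 5, 12, 11, 1, 7]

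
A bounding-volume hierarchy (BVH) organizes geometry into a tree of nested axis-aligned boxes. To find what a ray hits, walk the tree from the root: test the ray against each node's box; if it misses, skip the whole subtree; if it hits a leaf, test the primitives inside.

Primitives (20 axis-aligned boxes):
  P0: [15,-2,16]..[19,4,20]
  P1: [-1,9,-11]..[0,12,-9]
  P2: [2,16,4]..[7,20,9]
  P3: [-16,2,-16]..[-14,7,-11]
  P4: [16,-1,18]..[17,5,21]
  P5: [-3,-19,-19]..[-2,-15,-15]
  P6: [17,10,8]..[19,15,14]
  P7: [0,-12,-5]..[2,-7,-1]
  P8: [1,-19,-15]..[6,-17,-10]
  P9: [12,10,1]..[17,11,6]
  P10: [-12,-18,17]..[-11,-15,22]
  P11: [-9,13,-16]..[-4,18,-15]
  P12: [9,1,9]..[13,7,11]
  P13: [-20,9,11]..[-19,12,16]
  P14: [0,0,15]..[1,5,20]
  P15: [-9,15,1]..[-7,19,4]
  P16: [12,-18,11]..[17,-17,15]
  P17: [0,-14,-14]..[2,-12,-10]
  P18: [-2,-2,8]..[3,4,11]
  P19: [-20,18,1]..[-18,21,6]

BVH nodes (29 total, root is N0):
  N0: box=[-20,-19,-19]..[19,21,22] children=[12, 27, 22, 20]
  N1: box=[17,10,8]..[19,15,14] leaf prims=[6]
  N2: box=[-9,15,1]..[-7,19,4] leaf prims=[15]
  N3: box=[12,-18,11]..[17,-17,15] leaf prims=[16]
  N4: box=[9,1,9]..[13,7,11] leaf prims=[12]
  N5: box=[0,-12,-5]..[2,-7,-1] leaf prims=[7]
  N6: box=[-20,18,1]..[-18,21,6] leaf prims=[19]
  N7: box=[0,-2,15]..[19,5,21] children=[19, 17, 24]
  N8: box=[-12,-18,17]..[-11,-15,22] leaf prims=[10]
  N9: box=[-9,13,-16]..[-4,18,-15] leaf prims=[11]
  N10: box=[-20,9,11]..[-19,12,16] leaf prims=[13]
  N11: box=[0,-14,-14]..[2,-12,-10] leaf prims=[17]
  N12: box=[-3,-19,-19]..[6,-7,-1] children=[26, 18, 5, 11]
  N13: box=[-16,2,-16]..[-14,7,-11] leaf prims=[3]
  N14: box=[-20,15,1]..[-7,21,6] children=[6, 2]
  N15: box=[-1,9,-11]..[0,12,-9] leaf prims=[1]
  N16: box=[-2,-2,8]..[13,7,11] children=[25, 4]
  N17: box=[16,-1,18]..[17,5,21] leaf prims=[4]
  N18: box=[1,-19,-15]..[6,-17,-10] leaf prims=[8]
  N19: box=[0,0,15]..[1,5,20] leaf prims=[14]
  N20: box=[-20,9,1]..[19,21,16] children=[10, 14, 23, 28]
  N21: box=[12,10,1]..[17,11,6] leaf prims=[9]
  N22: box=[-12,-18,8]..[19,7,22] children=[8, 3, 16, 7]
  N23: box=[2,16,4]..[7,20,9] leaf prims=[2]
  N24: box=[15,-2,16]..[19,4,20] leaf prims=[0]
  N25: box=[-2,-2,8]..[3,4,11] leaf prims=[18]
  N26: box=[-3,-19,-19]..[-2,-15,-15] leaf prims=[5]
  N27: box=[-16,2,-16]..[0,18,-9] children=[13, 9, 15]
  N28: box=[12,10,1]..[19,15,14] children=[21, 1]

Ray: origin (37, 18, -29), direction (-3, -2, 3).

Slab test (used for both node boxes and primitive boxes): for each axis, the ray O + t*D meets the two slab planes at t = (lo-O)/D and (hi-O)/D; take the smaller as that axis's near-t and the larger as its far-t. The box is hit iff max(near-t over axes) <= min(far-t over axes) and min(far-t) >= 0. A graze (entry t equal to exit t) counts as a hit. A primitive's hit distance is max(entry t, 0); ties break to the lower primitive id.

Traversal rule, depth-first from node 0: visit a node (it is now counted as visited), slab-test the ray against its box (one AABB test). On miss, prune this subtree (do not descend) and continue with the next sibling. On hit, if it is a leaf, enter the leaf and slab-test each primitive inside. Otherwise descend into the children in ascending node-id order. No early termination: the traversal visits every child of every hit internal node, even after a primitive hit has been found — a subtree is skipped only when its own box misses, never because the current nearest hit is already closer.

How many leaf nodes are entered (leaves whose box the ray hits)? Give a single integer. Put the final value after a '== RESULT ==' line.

Trace the traversal:
N0 x:[6,19] y:[-3/2,37/2] z:[10/3,17] -> hit [6,17], descend [12, 20, 22, 27]
  N12 x:[31/3,40/3] y:[25/2,37/2] z:[10/3,28/3] -> miss, prune
  N20 x:[6,19] y:[-3/2,9/2] z:[10,15] -> miss, prune
  N22 x:[6,49/3] y:[11/2,18] z:[37/3,17] -> hit [37/3,49/3], descend [3, 7, 8, 16]
    N3 x:[20/3,25/3] y:[35/2,18] z:[40/3,44/3] -> miss, prune
    N7 x:[6,37/3] y:[13/2,10] z:[44/3,50/3] -> miss, prune
    N8 x:[16,49/3] y:[33/2,18] z:[46/3,17] -> miss, prune
    N16 x:[8,13] y:[11/2,10] z:[37/3,40/3] -> miss, prune
  N27 x:[37/3,53/3] y:[0,8] z:[13/3,20/3] -> miss, prune

Summary -> nodes [0, 12, 20, 22, 3, 7, 8, 16, 27]; box-tests=9; leaf-entries=0; first=miss

== RESULT ==
0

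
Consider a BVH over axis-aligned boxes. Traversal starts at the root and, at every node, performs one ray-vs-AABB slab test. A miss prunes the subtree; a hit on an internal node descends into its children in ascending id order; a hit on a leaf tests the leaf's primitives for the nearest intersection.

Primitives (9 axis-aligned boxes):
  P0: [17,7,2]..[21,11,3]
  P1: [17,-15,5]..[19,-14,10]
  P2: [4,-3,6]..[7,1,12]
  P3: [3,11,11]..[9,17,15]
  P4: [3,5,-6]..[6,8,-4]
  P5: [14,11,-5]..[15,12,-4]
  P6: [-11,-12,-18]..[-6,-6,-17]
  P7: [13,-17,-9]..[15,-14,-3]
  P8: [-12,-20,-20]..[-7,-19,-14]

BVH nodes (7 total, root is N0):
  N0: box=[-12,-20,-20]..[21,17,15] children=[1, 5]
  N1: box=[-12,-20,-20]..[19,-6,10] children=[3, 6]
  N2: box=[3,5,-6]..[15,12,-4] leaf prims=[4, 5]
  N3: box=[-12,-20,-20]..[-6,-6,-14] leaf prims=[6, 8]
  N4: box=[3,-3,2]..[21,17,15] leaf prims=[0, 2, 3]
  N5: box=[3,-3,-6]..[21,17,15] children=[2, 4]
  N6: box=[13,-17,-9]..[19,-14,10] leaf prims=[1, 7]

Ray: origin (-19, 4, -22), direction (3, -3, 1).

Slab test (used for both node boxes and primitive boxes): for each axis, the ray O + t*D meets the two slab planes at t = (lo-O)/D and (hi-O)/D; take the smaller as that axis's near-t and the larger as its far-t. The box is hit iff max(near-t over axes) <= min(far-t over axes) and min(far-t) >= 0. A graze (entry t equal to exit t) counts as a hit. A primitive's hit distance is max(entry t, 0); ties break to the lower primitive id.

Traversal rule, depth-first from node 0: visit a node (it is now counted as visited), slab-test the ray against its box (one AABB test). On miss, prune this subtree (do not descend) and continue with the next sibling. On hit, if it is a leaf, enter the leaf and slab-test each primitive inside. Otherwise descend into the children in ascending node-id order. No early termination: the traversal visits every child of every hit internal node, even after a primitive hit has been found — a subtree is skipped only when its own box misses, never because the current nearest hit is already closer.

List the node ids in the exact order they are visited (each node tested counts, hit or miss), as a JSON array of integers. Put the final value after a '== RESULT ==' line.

Trace the traversal:
N0 x:[7/3,40/3] y:[-13/3,8] z:[2,37] -> hit [7/3,8], descend [1, 5]
  N1 x:[7/3,38/3] y:[10/3,8] z:[2,32] -> hit [10/3,8], descend [3, 6]
    N3 x:[7/3,13/3] y:[10/3,8] z:[2,8] -> hit [10/3,13/3] leaf, test {P6@t=4, P8(miss)}
    N6 x:[32/3,38/3] y:[6,7] z:[13,32] -> miss, prune
  N5 x:[22/3,40/3] y:[-13/3,7/3] z:[16,37] -> miss, prune

5 AABB tests over nodes [0, 1, 3, 6, 5]; 1 leaf entered; closest P6.

== RESULT ==
[0, 1, 3, 6, 5]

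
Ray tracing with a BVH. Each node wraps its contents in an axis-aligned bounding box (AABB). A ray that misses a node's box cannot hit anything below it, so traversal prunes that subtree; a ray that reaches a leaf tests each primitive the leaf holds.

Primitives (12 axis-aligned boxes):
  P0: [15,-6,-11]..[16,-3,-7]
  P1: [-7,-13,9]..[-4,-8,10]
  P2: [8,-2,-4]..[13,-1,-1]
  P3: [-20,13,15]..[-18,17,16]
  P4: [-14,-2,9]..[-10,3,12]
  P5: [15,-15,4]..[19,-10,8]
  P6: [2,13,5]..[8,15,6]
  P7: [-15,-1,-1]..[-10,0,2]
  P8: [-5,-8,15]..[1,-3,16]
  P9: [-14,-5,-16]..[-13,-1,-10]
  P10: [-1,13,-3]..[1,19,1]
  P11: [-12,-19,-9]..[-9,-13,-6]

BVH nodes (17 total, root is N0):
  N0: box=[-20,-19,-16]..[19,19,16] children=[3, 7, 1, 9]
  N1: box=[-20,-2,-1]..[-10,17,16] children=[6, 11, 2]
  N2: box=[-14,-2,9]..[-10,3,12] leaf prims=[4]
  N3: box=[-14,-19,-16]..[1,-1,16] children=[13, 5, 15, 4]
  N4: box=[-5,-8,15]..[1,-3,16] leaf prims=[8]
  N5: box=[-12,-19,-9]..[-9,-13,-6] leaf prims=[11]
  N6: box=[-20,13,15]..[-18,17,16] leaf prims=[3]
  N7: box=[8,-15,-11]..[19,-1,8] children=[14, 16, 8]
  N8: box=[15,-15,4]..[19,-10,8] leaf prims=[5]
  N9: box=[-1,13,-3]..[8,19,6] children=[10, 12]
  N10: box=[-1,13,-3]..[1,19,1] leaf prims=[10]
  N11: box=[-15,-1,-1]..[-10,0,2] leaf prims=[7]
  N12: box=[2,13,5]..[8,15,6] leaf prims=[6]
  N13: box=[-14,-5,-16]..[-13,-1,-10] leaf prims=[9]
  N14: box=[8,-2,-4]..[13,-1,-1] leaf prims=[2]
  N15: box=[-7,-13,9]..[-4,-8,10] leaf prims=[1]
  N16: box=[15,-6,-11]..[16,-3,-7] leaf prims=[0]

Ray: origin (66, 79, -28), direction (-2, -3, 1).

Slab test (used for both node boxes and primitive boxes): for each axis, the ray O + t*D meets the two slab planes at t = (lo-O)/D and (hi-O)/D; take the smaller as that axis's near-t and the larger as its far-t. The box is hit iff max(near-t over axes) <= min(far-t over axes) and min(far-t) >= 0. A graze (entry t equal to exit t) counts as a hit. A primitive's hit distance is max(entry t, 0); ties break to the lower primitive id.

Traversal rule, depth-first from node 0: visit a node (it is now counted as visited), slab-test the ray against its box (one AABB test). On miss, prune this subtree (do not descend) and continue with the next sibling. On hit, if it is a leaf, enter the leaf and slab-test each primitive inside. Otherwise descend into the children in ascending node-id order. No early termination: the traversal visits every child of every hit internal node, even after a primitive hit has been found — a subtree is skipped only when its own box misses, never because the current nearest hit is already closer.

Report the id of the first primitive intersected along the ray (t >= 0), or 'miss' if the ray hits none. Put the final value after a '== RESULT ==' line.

Trace the traversal:
N0 x:[47/2,43] y:[20,98/3] z:[12,44] -> hit [47/2,98/3], descend [1, 3, 7, 9]
  N1 x:[38,43] y:[62/3,27] z:[27,44] -> miss, prune
  N3 x:[65/2,40] y:[80/3,98/3] z:[12,44] -> hit [65/2,98/3], descend [4, 5, 13, 15]
    N4 x:[65/2,71/2] y:[82/3,29] z:[43,44] -> miss, prune
    N5 x:[75/2,39] y:[92/3,98/3] z:[19,22] -> miss, prune
    N13 x:[79/2,40] y:[80/3,28] z:[12,18] -> miss, prune
    N15 x:[35,73/2] y:[29,92/3] z:[37,38] -> miss, prune
  N7 x:[47/2,29] y:[80/3,94/3] z:[17,36] -> hit [80/3,29], descend [8, 14, 16]
    N8 x:[47/2,51/2] y:[89/3,94/3] z:[32,36] -> miss, prune
    N14 x:[53/2,29] y:[80/3,27] z:[24,27] -> hit [80/3,27] leaf, test {P2@t=80/3}
    N16 x:[25,51/2] y:[82/3,85/3] z:[17,21] -> miss, prune
  N9 x:[29,67/2] y:[20,22] z:[25,34] -> miss, prune

Visited [0, 1, 3, 4, 5, 13, 15, 7, 8, 14, 16, 9]. Tests: 12 box, 1 leaf. Nearest: P2.

== RESULT ==
2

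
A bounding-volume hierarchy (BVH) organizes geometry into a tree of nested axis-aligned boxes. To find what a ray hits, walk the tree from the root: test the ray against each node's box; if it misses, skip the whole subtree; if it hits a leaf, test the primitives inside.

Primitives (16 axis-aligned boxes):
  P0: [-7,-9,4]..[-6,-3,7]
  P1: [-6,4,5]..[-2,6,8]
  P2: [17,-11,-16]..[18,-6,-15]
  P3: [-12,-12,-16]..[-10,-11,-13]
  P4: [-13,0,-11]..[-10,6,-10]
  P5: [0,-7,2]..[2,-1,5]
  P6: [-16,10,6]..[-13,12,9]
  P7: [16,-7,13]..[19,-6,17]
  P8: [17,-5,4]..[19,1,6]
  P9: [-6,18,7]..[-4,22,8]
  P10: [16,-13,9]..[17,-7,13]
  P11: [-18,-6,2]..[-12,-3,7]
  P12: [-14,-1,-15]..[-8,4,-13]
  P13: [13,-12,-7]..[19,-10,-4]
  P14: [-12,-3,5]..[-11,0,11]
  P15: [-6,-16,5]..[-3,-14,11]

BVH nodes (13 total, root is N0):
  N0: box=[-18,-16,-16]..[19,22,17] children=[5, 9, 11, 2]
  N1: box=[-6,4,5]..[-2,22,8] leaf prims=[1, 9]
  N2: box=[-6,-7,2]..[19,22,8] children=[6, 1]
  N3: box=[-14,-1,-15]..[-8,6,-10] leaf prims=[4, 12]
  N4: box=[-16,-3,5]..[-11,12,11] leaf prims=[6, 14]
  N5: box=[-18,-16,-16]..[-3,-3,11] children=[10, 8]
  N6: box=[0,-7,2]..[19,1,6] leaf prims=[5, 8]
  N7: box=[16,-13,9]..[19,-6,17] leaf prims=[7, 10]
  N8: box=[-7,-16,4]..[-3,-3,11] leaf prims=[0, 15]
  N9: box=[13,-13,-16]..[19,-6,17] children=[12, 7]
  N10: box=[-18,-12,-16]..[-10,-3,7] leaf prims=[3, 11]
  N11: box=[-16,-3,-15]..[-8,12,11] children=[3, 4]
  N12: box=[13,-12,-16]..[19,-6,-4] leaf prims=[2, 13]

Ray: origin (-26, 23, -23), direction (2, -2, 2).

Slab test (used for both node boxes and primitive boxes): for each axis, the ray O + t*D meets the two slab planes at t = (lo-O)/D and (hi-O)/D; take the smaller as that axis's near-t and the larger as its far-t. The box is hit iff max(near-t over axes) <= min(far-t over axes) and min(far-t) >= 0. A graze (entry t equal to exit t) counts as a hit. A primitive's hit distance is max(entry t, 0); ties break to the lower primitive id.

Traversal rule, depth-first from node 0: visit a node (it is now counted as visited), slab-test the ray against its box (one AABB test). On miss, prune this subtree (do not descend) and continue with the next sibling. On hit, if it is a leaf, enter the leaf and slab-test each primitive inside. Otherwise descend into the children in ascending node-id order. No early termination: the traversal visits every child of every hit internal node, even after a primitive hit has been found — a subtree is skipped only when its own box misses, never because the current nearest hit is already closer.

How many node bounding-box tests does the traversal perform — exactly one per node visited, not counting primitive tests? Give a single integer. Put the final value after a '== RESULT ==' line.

Traverse from the root:
N0 x:[4,45/2] y:[1/2,39/2] z:[7/2,20] -> hit [4,39/2], descend [2, 5, 9, 11]
  N2 x:[10,45/2] y:[1/2,15] z:[25/2,31/2] -> hit [25/2,15], descend [1, 6]
    N1 x:[10,12] y:[1/2,19/2] z:[14,31/2] -> miss, prune
    N6 x:[13,45/2] y:[11,15] z:[25/2,29/2] -> hit [13,29/2] leaf, test {P5@t=13, P8(miss)}
  N5 x:[4,23/2] y:[13,39/2] z:[7/2,17] -> miss, prune
  N9 x:[39/2,45/2] y:[29/2,18] z:[7/2,20] -> miss, prune
  N11 x:[5,9] y:[11/2,13] z:[4,17] -> hit [11/2,9], descend [3, 4]
    N3 x:[6,9] y:[17/2,12] z:[4,13/2] -> miss, prune
    N4 x:[5,15/2] y:[11/2,13] z:[14,17] -> miss, prune

9 AABB tests over nodes [0, 2, 1, 6, 5, 9, 11, 3, 4]; 1 leaf entered; closest P5.

== RESULT ==
9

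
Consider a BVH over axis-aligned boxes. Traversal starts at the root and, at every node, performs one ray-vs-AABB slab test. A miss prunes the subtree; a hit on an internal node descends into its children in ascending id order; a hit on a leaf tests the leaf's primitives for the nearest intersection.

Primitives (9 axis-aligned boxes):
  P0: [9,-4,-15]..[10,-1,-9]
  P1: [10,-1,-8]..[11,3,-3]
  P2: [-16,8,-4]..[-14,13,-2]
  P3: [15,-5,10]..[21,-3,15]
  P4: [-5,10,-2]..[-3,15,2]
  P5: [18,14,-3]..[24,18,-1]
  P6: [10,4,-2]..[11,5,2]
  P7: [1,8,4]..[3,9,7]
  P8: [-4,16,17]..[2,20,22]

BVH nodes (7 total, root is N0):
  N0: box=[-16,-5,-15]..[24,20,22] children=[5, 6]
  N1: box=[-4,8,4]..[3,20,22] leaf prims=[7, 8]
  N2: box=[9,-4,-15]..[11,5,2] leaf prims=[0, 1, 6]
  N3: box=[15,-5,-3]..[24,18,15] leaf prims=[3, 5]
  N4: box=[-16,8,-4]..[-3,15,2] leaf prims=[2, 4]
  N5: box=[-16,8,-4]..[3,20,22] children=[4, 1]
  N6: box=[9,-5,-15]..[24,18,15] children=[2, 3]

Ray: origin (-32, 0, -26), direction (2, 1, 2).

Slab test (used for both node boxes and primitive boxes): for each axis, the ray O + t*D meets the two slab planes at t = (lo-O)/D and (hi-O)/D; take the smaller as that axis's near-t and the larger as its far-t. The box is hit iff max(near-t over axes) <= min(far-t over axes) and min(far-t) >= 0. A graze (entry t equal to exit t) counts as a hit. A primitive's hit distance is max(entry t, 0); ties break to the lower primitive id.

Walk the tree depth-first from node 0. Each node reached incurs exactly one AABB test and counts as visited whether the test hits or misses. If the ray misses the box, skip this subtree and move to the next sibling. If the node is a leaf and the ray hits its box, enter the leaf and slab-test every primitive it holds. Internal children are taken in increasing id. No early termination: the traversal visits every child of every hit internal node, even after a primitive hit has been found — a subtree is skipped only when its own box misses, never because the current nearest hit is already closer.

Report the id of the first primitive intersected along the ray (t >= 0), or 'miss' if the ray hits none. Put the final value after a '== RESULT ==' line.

Traverse from the root:
N0 x:[8,28] y:[-5,20] z:[11/2,24] -> hit [8,20], descend [5, 6]
  N5 x:[8,35/2] y:[8,20] z:[11,24] -> hit [11,35/2], descend [1, 4]
    N1 x:[14,35/2] y:[8,20] z:[15,24] -> hit [15,35/2] leaf, test {P7(miss), P8(miss)}
    N4 x:[8,29/2] y:[8,15] z:[11,14] -> hit [11,14] leaf, test {P2(miss), P4@t=27/2}
  N6 x:[41/2,28] y:[-5,18] z:[11/2,41/2] -> miss, prune

Summary -> nodes [0, 5, 1, 4, 6]; box-tests=5; leaf-entries=2; first=P4

== RESULT ==
4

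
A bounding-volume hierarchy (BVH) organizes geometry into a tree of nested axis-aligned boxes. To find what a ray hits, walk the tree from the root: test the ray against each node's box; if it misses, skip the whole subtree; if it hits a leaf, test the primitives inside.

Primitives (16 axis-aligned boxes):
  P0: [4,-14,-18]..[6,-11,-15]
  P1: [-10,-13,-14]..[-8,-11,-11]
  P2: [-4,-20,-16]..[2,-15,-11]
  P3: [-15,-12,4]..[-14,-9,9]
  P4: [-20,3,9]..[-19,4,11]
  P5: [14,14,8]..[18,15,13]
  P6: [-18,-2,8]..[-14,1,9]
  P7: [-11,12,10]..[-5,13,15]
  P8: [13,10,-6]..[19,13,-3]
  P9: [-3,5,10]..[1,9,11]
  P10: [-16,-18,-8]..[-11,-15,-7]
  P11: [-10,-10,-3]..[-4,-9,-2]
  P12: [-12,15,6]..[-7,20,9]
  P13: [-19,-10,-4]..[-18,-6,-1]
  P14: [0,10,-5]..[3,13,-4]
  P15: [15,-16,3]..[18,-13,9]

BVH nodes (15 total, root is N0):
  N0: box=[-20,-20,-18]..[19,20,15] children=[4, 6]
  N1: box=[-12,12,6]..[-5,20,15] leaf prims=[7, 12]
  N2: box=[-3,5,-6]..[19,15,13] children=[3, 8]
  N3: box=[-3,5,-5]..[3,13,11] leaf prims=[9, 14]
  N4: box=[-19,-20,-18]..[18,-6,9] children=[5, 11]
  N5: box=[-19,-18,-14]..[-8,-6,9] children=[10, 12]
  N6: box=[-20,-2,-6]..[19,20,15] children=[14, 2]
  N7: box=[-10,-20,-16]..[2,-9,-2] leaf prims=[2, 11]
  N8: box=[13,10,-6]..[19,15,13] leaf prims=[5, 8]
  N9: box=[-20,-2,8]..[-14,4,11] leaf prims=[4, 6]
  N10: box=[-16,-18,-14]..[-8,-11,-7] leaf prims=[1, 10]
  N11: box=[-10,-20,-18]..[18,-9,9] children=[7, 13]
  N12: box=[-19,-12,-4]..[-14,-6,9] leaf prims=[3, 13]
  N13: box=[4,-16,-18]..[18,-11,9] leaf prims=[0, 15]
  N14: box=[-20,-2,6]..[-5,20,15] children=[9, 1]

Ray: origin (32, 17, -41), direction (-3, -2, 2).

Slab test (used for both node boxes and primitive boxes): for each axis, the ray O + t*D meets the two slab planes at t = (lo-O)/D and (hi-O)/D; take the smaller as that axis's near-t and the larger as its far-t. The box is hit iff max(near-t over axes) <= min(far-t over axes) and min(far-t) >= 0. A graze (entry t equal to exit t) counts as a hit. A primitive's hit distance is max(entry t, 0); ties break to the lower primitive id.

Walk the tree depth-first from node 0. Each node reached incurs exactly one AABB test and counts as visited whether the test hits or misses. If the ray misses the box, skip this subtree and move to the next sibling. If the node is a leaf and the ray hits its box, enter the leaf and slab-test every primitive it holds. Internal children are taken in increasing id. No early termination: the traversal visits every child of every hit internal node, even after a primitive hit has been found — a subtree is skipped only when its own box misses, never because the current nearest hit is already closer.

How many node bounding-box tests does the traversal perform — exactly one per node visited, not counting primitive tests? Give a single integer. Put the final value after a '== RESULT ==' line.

Traverse from the root:
N0 x:[13/3,52/3] y:[-3/2,37/2] z:[23/2,28] -> hit [23/2,52/3], descend [4, 6]
  N4 x:[14/3,17] y:[23/2,37/2] z:[23/2,25] -> hit [23/2,17], descend [5, 11]
    N5 x:[40/3,17] y:[23/2,35/2] z:[27/2,25] -> hit [27/2,17], descend [10, 12]
      N10 x:[40/3,16] y:[14,35/2] z:[27/2,17] -> hit [14,16] leaf, test {P1@t=14, P10(miss)}
      N12 x:[46/3,17] y:[23/2,29/2] z:[37/2,25] -> miss, prune
    N11 x:[14/3,14] y:[13,37/2] z:[23/2,25] -> hit [13,14], descend [7, 13]
      N7 x:[10,14] y:[13,37/2] z:[25/2,39/2] -> hit [13,14] leaf, test {P2(miss), P11(miss)}
      N13 x:[14/3,28/3] y:[14,33/2] z:[23/2,25] -> miss, prune
  N6 x:[13/3,52/3] y:[-3/2,19/2] z:[35/2,28] -> miss, prune

order=[0, 4, 5, 10, 12, 11, 7, 13, 6]  |boxes|=9  |leaves|=2  hit=P1

== RESULT ==
9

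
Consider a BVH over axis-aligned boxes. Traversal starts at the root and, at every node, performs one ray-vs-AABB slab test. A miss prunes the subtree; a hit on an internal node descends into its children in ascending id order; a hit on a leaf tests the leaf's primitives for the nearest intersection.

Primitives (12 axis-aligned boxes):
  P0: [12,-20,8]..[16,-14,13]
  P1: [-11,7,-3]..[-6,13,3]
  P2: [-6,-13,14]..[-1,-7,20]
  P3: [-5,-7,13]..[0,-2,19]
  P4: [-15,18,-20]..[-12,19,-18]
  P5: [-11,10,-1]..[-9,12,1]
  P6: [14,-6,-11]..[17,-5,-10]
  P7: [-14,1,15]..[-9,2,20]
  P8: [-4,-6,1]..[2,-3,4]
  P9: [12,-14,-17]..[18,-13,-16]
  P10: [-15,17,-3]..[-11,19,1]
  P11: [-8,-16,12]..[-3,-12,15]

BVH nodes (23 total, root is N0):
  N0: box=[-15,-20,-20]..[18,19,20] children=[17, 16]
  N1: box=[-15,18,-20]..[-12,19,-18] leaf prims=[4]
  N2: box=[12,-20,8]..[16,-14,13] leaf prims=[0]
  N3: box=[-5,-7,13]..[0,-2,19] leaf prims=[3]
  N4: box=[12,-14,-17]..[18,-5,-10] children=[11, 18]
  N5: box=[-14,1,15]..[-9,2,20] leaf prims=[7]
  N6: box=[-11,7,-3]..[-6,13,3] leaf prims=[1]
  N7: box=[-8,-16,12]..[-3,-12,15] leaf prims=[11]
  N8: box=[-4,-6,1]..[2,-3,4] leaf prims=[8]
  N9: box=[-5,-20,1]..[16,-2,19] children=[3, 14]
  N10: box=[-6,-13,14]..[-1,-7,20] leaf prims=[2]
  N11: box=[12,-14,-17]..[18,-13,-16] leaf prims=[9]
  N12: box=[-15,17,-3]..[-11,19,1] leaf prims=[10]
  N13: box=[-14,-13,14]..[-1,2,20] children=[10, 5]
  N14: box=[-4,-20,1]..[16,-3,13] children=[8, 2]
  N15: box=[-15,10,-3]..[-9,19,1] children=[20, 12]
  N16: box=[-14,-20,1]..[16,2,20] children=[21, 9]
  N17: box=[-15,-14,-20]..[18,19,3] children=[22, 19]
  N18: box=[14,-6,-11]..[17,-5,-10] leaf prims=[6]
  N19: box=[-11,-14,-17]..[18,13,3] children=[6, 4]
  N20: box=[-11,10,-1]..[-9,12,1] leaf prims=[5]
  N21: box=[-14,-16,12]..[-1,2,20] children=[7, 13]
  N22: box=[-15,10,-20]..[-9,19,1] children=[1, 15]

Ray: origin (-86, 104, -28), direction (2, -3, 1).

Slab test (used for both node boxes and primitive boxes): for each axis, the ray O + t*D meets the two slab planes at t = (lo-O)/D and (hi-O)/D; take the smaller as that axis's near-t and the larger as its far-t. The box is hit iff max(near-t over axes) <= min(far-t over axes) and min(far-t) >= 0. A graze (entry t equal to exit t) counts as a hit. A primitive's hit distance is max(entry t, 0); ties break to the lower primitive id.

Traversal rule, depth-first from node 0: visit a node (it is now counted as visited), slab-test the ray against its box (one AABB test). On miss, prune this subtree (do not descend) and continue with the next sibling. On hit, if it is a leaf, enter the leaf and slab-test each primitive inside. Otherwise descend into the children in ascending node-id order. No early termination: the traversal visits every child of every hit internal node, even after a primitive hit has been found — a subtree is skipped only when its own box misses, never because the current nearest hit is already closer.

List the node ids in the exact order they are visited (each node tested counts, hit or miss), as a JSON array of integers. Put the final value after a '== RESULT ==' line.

Trace the traversal:
N0 x:[71/2,52] y:[85/3,124/3] z:[8,48] -> hit [71/2,124/3], descend [16, 17]
  N16 x:[36,51] y:[34,124/3] z:[29,48] -> hit [36,124/3], descend [9, 21]
    N9 x:[81/2,51] y:[106/3,124/3] z:[29,47] -> hit [81/2,124/3], descend [3, 14]
      N3 x:[81/2,43] y:[106/3,37] z:[41,47] -> miss, prune
      N14 x:[41,51] y:[107/3,124/3] z:[29,41] -> hit [41,41], descend [2, 8]
        N2 x:[49,51] y:[118/3,124/3] z:[36,41] -> miss, prune
        N8 x:[41,44] y:[107/3,110/3] z:[29,32] -> miss, prune
    N21 x:[36,85/2] y:[34,40] z:[40,48] -> hit [40,40], descend [7, 13]
      N7 x:[39,83/2] y:[116/3,40] z:[40,43] -> hit [40,40] leaf, test {P11@t=40}
      N13 x:[36,85/2] y:[34,39] z:[42,48] -> miss, prune
  N17 x:[71/2,52] y:[85/3,118/3] z:[8,31] -> miss, prune

Visited [0, 16, 9, 3, 14, 2, 8, 21, 7, 13, 17]. Tests: 11 box, 1 leaf. Nearest: P11.

== RESULT ==
[0, 16, 9, 3, 14, 2, 8, 21, 7, 13, 17]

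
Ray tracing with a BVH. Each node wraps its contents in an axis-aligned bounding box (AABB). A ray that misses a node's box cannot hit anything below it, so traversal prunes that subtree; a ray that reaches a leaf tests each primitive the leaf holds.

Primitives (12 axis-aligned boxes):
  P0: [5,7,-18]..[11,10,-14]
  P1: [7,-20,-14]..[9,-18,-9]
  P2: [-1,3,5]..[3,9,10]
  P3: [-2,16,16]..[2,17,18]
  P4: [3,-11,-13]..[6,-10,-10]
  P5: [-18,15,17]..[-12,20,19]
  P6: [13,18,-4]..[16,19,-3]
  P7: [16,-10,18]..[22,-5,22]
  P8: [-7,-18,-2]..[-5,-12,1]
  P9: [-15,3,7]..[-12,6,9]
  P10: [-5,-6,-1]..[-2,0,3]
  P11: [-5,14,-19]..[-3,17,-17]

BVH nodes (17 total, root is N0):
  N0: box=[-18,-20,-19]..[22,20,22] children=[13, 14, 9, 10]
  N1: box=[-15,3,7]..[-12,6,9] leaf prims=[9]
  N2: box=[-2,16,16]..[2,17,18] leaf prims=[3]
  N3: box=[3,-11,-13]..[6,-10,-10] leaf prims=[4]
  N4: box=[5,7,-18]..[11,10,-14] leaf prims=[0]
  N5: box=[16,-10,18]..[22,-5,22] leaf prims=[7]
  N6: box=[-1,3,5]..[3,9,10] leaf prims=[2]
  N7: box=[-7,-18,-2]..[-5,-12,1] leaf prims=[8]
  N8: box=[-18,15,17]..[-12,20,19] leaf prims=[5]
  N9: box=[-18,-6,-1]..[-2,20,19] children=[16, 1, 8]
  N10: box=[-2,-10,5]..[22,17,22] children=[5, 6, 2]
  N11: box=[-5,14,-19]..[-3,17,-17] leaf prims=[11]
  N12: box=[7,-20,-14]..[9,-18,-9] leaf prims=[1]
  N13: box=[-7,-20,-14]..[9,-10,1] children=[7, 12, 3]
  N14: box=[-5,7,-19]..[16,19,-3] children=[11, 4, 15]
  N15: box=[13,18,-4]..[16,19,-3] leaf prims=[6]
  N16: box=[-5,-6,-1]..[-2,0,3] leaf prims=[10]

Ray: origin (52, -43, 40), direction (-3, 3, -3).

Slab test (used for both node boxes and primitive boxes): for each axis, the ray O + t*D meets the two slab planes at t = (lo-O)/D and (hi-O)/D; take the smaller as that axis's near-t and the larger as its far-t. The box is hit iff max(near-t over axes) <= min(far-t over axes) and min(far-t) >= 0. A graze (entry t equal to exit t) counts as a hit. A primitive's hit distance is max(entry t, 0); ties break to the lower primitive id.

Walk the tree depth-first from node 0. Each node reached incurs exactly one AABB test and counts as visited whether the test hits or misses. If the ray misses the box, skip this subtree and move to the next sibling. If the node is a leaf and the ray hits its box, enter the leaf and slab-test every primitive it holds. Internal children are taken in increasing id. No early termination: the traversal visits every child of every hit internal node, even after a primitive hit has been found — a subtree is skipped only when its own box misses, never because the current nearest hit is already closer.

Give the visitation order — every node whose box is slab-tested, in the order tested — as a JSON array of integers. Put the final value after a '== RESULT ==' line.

Walk:
N0 x:[10,70/3] y:[23/3,21] z:[6,59/3] -> hit [10,59/3], descend [9, 10, 13, 14]
  N9 x:[18,70/3] y:[37/3,21] z:[7,41/3] -> miss, prune
  N10 x:[10,18] y:[11,20] z:[6,35/3] -> hit [11,35/3], descend [2, 5, 6]
    N2 x:[50/3,18] y:[59/3,20] z:[22/3,8] -> miss, prune
    N5 x:[10,12] y:[11,38/3] z:[6,22/3] -> miss, prune
    N6 x:[49/3,53/3] y:[46/3,52/3] z:[10,35/3] -> miss, prune
  N13 x:[43/3,59/3] y:[23/3,11] z:[13,18] -> miss, prune
  N14 x:[12,19] y:[50/3,62/3] z:[43/3,59/3] -> hit [50/3,19], descend [4, 11, 15]
    N4 x:[41/3,47/3] y:[50/3,53/3] z:[18,58/3] -> miss, prune
    N11 x:[55/3,19] y:[19,20] z:[19,59/3] -> hit [19,19] leaf, test {P11@t=19}
    N15 x:[12,13] y:[61/3,62/3] z:[43/3,44/3] -> miss, prune

order=[0, 9, 10, 2, 5, 6, 13, 14, 4, 11, 15]  |boxes|=11  |leaves|=1  hit=P11

== RESULT ==
[0, 9, 10, 2, 5, 6, 13, 14, 4, 11, 15]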